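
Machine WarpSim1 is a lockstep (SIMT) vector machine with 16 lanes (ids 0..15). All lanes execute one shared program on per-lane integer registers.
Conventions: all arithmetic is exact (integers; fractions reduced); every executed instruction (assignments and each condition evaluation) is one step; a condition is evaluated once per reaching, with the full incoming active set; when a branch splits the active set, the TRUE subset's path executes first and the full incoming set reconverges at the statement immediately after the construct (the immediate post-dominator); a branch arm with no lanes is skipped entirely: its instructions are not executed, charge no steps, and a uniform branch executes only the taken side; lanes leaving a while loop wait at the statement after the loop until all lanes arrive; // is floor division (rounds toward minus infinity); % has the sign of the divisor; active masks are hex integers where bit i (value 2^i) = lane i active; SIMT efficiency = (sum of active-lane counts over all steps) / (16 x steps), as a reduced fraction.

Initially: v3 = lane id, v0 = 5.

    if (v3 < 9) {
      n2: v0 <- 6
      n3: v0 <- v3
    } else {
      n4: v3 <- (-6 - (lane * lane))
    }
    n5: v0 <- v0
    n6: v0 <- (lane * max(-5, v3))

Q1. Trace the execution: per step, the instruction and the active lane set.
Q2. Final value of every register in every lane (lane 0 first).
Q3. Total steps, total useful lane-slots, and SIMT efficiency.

step 0: eval (v3 < 9)                0xffff
step 1: v0 <- 6                      0x01ff
step 2: v0 <- v3                     0x01ff
step 3: v3 <- (-6 - (lane * lane))   0xfe00
step 4: v0 <- v0                     0xffff
step 5: v0 <- (lane * max(-5, v3))   0xffff

Answer: 6 steps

v3: 0,1,2,3,4,5,6,7,8,-87,-106,-127,-150,-175,-202,-231
v0: 0,1,4,9,16,25,36,49,64,-45,-50,-55,-60,-65,-70,-75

steps = 6; useful = 73; efficiency = 73/96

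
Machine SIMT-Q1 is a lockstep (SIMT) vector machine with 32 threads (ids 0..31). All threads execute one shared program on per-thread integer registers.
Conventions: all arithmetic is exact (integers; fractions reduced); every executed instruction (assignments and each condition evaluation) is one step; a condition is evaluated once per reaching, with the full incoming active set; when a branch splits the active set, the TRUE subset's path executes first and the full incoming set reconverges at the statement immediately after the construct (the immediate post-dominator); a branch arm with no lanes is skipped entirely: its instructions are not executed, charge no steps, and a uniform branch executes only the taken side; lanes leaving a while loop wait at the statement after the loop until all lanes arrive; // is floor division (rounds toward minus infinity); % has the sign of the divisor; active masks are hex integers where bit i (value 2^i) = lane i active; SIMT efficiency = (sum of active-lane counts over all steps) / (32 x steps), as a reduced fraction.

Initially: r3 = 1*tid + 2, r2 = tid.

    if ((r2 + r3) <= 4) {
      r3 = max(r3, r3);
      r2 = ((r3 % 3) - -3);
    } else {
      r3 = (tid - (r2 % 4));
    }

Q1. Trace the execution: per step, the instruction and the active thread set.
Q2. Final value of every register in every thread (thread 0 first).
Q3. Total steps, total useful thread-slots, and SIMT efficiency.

step 0: eval ((r2 + r3) <= 4)        0xffffffff
step 1: r3 <- max(r3, r3)            0x00000003
step 2: r2 <- ((r3 % 3) - -3)        0x00000003
step 3: r3 <- (tid - (r2 % 4))       0xfffffffc

Answer: 4 steps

r3: 2,3,0,0,4,4,4,4,8,8,8,8,12,12,12,12,16,16,16,16,20,20,20,20,24,24,24,24,28,28,28,28
r2: 5,3,2,3,4,5,6,7,8,9,10,11,12,13,14,15,16,17,18,19,20,21,22,23,24,25,26,27,28,29,30,31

steps = 4; useful = 66; efficiency = 66/128 = 33/64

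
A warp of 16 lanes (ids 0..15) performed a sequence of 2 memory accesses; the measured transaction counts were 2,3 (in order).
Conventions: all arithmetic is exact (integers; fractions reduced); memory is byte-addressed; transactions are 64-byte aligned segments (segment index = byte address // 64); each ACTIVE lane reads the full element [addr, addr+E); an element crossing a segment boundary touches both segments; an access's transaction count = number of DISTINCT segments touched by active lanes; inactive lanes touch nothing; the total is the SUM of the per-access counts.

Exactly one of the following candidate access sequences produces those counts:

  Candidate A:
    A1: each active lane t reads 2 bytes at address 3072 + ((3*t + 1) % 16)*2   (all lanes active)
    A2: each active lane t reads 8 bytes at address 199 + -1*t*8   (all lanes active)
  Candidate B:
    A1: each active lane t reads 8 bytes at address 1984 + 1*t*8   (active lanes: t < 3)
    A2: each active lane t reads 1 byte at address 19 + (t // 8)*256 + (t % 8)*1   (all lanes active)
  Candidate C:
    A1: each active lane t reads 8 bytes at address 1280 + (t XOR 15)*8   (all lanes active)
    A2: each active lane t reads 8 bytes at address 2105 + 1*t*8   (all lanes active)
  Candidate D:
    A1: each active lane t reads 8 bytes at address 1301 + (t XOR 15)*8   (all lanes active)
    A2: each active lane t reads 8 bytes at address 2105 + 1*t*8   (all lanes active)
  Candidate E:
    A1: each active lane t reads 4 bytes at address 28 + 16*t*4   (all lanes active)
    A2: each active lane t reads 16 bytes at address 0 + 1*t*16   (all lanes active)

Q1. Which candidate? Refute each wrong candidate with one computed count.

A: A1 gives 1 transaction, not 2
B: A1 gives 1 transaction, not 2
D: A1 gives 3 transactions, not 2
E: A1 gives 16 transactions, not 2
C: all counts match (2,3)

Answer: C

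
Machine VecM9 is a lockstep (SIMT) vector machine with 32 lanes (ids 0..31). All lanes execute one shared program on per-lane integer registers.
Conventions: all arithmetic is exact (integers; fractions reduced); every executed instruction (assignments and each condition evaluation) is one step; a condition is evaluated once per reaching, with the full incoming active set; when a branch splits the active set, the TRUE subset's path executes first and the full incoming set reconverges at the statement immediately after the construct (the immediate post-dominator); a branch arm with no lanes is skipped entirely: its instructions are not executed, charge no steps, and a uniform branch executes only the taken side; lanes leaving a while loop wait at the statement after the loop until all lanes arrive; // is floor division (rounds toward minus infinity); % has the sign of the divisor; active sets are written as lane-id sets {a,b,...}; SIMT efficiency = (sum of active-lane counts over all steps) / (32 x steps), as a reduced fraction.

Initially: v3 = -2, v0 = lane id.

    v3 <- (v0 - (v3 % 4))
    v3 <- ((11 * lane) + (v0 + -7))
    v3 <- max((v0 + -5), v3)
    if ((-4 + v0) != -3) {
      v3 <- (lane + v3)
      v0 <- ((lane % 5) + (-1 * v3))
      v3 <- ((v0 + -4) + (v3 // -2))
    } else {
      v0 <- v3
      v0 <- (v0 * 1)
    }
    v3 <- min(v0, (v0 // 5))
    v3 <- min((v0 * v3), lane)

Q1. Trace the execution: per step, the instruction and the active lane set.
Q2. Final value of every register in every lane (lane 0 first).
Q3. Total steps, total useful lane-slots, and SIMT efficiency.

step 0: v3 <- (v0 - (v3 % 4))        {0,1,2,3,4,5,6,7,8,9,10,11,12,13,14,15,16,17,18,19,20,21,22,23,24,25,26,27,28,29,30,31}
step 1: v3 <- ((11 * lane) + (v0 + -7)) {0,1,2,3,4,5,6,7,8,9,10,11,12,13,14,15,16,17,18,19,20,21,22,23,24,25,26,27,28,29,30,31}
step 2: v3 <- max((v0 + -5), v3)     {0,1,2,3,4,5,6,7,8,9,10,11,12,13,14,15,16,17,18,19,20,21,22,23,24,25,26,27,28,29,30,31}
step 3: eval ((-4 + v0) != -3)       {0,1,2,3,4,5,6,7,8,9,10,11,12,13,14,15,16,17,18,19,20,21,22,23,24,25,26,27,28,29,30,31}
step 4: v3 <- (lane + v3)            {0,2,3,4,5,6,7,8,9,10,11,12,13,14,15,16,17,18,19,20,21,22,23,24,25,26,27,28,29,30,31}
step 5: v0 <- ((lane % 5) + (-1 * v3)) {0,2,3,4,5,6,7,8,9,10,11,12,13,14,15,16,17,18,19,20,21,22,23,24,25,26,27,28,29,30,31}
step 6: v3 <- ((v0 + -4) + (v3 // -2)) {0,2,3,4,5,6,7,8,9,10,11,12,13,14,15,16,17,18,19,20,21,22,23,24,25,26,27,28,29,30,31}
step 7: v0 <- v3                     {1}
step 8: v0 <- (v0 * 1)               {1}
step 9: v3 <- min(v0, (v0 // 5))     {0,1,2,3,4,5,6,7,8,9,10,11,12,13,14,15,16,17,18,19,20,21,22,23,24,25,26,27,28,29,30,31}
step 10: v3 <- min((v0 * v3), lane)   {0,1,2,3,4,5,6,7,8,9,10,11,12,13,14,15,16,17,18,19,20,21,22,23,24,25,26,27,28,29,30,31}

Answer: 11 steps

v3: 0,1,2,3,4,5,6,7,8,9,10,11,12,13,14,15,16,17,18,19,20,21,22,23,24,25,26,27,28,29,30,31
v0: 5,5,-17,-29,-41,-58,-70,-82,-94,-106,-123,-135,-147,-159,-171,-188,-200,-212,-224,-236,-253,-265,-277,-289,-301,-318,-330,-342,-354,-366,-383,-395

steps = 11; useful = 287; efficiency = 287/352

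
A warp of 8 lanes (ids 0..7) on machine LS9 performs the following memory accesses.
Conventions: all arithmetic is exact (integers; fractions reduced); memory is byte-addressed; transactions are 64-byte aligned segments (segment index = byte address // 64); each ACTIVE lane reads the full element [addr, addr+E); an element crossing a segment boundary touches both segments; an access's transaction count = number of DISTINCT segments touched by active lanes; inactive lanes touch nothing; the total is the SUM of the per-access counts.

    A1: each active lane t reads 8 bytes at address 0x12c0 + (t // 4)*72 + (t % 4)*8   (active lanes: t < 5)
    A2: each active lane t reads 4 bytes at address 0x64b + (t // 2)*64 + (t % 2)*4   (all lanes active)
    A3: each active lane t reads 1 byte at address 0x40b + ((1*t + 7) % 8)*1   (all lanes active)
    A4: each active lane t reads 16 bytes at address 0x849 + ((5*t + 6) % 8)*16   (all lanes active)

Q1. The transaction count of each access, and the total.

A1: 2 transactions
A2: 4 transactions
A3: 1 transaction
A4: 3 transactions

Answer: 2,4,1,3; total 10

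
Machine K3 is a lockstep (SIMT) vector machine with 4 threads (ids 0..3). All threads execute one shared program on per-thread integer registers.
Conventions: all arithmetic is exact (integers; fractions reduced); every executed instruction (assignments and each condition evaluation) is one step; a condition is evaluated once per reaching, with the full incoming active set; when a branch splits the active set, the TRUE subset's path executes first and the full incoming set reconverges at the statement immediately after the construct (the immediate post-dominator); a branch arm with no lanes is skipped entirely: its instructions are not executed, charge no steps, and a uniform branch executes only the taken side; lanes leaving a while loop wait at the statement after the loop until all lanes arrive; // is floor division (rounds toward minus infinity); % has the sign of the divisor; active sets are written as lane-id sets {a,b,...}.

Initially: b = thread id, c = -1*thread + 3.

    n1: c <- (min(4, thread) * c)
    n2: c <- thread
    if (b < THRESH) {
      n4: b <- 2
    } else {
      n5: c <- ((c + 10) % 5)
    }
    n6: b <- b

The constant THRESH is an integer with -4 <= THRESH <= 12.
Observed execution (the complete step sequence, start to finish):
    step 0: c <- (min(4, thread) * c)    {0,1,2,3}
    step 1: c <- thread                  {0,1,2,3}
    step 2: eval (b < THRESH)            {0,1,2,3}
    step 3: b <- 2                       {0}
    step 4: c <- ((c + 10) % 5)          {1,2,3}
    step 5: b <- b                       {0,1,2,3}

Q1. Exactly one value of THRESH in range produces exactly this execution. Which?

Answer: THRESH = 1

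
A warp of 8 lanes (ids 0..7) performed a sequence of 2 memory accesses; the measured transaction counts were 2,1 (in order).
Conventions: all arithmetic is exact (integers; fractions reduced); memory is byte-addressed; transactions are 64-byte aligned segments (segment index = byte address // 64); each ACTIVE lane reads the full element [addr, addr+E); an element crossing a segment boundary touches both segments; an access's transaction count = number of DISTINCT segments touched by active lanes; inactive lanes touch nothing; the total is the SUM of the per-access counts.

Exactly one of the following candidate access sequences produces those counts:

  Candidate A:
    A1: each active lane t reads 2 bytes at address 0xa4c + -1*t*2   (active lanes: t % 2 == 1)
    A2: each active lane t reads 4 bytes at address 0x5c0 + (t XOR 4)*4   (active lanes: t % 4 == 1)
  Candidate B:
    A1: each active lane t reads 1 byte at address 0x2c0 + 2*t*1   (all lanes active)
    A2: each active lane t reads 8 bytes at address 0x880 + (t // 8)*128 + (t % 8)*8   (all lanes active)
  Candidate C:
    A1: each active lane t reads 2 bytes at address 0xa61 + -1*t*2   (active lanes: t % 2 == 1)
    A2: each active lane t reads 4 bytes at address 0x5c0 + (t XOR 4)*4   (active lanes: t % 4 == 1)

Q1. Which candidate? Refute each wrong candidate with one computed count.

B: A1 gives 1 transaction, not 2
C: A1 gives 1 transaction, not 2
A: all counts match (2,1)

Answer: A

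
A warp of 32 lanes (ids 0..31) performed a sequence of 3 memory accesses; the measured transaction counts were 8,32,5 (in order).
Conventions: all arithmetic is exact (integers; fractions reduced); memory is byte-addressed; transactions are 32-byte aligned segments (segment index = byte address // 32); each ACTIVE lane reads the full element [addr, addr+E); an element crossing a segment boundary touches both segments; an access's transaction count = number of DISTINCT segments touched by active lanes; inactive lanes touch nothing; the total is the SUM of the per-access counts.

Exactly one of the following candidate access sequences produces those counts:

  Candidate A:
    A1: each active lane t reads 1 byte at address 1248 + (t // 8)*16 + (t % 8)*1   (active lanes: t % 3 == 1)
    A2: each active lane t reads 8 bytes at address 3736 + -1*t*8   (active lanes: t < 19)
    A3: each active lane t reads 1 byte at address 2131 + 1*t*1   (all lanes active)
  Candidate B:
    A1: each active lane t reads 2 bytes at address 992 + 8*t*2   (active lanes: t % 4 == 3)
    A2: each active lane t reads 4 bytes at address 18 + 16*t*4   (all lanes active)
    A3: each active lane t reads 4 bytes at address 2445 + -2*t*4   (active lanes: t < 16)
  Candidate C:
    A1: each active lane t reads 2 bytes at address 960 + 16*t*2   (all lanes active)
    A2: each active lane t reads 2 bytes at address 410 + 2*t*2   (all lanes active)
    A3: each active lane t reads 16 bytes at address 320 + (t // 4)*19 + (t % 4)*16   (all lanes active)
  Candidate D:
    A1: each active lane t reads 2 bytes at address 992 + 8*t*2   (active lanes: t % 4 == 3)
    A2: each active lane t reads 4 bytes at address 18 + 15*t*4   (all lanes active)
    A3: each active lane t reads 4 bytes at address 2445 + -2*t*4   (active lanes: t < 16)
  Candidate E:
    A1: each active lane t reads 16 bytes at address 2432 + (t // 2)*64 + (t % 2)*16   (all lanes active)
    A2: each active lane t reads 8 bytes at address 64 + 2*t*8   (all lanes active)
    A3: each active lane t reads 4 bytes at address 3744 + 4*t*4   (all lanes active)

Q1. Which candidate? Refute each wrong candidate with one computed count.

A: A1 gives 2 transactions, not 8
C: A1 gives 32 transactions, not 8
D: A2 gives 36 transactions, not 32
E: A1 gives 16 transactions, not 8
B: all counts match (8,32,5)

Answer: B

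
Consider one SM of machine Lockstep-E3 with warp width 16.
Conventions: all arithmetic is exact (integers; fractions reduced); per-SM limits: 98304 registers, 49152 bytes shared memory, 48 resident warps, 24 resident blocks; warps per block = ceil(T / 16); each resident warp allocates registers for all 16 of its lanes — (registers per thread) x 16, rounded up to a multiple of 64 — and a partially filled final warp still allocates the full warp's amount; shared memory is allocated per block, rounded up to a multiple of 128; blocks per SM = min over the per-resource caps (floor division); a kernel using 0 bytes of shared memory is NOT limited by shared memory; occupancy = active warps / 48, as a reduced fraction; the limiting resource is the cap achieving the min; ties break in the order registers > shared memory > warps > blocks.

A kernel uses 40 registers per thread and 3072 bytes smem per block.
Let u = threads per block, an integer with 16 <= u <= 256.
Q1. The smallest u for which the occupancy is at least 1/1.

Answer: u = 33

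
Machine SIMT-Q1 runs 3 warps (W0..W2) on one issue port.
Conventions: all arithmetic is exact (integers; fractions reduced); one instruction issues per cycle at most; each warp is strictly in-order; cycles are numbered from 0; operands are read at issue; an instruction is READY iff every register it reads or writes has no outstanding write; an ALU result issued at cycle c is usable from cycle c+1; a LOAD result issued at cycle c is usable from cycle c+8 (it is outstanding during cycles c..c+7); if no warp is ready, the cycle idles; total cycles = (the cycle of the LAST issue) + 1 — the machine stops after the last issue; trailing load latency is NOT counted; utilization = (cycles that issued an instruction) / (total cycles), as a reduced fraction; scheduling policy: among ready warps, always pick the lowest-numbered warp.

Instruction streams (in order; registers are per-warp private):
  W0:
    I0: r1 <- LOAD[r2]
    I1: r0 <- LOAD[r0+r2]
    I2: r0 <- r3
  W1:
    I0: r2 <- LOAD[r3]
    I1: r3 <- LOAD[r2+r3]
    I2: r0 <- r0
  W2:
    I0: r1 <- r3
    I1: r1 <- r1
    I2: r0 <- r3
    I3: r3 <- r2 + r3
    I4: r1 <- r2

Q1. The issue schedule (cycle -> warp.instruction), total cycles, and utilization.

cycle 0: W0.I0
cycle 1: W0.I1
cycle 2: W1.I0
cycle 3: W2.I0
cycle 4: W2.I1
cycle 5: W2.I2
cycle 6: W2.I3
cycle 7: W2.I4
cycle 8: idle
cycle 9: W0.I2
cycle 10: W1.I1
cycle 11: W1.I2

Answer: 12 cycles, utilization 11/12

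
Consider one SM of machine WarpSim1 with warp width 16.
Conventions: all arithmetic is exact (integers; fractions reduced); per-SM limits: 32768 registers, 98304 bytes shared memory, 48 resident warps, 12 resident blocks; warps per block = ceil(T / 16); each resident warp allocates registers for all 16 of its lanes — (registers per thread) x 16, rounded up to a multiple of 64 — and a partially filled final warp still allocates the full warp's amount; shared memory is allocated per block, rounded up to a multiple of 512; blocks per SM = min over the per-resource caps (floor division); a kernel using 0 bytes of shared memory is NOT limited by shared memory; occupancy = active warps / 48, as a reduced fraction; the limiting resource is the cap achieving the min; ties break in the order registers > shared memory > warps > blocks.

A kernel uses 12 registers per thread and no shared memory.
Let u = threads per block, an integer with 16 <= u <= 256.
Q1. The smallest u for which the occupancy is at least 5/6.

Answer: u = 49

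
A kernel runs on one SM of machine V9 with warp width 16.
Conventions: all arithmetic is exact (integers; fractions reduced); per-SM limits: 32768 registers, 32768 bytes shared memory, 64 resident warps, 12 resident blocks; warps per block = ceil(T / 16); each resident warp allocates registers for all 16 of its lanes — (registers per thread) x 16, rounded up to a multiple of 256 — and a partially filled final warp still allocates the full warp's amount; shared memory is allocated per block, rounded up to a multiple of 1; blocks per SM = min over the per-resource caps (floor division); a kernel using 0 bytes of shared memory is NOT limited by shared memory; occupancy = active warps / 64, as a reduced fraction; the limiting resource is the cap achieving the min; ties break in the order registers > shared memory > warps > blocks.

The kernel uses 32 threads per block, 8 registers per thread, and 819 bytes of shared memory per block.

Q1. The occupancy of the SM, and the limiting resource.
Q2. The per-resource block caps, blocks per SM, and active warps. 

Answer: occupancy 3/8, limited by blocks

registers: 64 blocks
shared memory: 40 blocks
warps: 32 blocks
blocks: 12 blocks

Answer: 12 blocks, 24 active warps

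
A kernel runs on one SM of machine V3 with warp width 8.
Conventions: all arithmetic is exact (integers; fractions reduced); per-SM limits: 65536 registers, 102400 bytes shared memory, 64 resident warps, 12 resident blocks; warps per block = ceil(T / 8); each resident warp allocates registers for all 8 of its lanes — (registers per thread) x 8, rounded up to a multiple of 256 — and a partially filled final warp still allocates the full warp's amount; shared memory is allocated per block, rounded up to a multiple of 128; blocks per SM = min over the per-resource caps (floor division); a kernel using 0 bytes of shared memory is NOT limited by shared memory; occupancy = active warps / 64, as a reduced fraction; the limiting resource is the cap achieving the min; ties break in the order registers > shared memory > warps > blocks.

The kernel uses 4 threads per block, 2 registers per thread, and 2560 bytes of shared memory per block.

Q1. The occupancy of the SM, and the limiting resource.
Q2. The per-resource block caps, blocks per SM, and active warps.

Answer: occupancy 3/16, limited by blocks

registers: 256 blocks
shared memory: 40 blocks
warps: 64 blocks
blocks: 12 blocks

Answer: 12 blocks, 12 active warps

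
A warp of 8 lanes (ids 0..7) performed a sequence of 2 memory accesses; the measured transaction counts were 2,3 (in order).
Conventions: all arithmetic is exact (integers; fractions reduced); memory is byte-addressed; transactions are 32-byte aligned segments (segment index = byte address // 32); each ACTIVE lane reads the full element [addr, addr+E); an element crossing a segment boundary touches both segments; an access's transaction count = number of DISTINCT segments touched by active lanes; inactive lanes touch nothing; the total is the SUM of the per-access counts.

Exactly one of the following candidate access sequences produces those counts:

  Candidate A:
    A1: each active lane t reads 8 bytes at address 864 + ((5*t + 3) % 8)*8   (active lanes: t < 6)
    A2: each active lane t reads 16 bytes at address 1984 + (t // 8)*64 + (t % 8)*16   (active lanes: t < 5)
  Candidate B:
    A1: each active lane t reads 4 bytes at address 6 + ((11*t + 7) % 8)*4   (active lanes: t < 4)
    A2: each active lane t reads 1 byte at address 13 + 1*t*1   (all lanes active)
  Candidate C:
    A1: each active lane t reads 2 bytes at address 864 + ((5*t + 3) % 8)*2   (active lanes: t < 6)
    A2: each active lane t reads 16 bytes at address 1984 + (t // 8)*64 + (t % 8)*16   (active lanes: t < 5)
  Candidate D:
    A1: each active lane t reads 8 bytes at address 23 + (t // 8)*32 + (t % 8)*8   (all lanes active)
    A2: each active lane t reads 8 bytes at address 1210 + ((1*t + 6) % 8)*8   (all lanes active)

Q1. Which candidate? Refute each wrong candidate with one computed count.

B: A2 gives 1 transaction, not 3
C: A1 gives 1 transaction, not 2
D: A1 gives 3 transactions, not 2
A: all counts match (2,3)

Answer: A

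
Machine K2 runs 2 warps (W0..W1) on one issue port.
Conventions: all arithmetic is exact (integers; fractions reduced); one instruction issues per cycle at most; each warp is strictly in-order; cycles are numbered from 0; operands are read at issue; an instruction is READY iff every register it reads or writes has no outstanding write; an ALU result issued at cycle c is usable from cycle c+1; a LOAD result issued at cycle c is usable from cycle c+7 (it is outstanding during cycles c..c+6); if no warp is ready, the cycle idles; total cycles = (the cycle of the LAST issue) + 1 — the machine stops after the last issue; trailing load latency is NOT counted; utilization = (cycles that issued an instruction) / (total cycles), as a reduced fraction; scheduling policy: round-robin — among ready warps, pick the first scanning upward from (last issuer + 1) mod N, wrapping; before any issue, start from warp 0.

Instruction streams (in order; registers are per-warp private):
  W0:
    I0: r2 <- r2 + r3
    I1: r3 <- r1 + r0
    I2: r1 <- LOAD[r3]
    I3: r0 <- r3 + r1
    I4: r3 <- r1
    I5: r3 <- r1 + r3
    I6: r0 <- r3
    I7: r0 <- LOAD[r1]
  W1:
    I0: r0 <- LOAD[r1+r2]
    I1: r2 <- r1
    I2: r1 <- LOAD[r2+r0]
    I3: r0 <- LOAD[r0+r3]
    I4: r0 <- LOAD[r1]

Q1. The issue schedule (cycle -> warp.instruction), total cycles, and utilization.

cycle 0: W0.I0
cycle 1: W1.I0
cycle 2: W0.I1
cycle 3: W1.I1
cycle 4: W0.I2
cycle 5: idle
cycle 6: idle
cycle 7: idle
cycle 8: W1.I2
cycle 9: W1.I3
cycle 10: idle
cycle 11: W0.I3
cycle 12: W0.I4
cycle 13: W0.I5
cycle 14: W0.I6
cycle 15: W0.I7
cycle 16: W1.I4

Answer: 17 cycles, utilization 13/17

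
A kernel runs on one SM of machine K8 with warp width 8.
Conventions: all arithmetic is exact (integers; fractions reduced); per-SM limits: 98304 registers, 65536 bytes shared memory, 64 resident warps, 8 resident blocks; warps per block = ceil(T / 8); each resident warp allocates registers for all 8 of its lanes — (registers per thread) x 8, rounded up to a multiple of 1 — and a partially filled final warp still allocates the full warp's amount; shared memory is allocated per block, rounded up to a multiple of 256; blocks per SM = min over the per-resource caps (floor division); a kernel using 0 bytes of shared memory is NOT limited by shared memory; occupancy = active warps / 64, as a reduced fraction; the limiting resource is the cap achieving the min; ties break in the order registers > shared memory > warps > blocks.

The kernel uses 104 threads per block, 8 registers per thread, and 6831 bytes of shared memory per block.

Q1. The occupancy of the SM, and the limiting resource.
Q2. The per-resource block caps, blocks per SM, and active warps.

Answer: occupancy 13/16, limited by warps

registers: 118 blocks
shared memory: 9 blocks
warps: 4 blocks
blocks: 8 blocks

Answer: 4 blocks, 52 active warps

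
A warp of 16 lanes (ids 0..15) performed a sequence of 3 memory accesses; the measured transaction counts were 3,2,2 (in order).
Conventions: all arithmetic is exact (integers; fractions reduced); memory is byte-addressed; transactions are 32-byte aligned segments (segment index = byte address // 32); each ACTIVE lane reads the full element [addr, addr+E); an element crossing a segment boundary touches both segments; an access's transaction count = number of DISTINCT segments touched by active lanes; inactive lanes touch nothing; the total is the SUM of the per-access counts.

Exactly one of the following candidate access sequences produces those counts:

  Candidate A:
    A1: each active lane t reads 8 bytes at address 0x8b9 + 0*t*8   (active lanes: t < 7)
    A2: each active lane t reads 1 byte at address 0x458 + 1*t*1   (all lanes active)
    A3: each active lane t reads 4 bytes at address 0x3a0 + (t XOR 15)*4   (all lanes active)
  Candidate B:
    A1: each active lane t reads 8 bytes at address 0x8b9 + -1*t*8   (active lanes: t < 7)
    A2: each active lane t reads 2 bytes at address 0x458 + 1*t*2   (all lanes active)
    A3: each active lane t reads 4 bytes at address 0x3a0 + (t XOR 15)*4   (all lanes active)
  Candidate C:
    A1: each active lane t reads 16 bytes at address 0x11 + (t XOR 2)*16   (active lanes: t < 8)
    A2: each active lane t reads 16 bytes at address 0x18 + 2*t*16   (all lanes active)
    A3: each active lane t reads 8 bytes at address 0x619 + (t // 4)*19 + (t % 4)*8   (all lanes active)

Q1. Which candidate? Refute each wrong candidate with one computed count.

A: A1 gives 2 transactions, not 3
C: A1 gives 5 transactions, not 3
B: all counts match (3,2,2)

Answer: B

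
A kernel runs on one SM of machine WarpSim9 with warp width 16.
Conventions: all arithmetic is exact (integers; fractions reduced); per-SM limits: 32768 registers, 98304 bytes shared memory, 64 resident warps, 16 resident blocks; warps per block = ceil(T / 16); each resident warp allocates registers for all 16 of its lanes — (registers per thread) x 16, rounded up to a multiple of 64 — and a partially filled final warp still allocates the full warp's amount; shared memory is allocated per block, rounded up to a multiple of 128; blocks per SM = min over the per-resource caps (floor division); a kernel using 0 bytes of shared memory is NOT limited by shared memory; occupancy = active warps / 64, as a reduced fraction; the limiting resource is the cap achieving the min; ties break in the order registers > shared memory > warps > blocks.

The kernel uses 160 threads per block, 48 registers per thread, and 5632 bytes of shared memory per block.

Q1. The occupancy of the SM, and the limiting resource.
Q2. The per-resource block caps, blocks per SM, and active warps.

Answer: occupancy 5/8, limited by registers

registers: 4 blocks
shared memory: 17 blocks
warps: 6 blocks
blocks: 16 blocks

Answer: 4 blocks, 40 active warps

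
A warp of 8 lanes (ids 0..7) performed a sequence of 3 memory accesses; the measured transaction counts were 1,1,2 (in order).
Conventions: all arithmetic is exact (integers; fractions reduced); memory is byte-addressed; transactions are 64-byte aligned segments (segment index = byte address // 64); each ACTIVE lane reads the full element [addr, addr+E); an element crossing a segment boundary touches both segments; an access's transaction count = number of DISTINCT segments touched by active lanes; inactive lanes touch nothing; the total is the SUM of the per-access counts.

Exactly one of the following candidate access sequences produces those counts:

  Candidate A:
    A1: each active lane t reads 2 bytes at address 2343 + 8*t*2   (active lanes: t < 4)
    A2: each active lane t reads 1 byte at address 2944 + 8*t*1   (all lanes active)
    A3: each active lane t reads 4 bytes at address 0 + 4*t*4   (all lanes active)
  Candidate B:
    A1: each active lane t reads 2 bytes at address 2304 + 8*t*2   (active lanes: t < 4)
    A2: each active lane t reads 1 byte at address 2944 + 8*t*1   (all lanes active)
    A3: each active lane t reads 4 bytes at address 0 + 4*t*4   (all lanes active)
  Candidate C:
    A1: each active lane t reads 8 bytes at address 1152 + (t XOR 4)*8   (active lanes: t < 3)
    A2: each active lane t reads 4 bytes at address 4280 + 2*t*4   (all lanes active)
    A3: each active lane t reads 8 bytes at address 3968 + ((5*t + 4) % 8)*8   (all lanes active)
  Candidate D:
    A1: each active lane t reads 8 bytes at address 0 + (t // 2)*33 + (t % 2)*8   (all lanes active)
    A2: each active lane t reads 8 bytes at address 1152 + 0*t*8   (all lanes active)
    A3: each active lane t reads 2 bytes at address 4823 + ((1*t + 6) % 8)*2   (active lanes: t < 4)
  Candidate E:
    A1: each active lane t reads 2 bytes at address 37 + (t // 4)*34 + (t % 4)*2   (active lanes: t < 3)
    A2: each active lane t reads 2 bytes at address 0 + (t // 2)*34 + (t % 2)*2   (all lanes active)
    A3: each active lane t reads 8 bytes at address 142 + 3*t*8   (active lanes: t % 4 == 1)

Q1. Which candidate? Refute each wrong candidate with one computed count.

A: A1 gives 2 transactions, not 1
C: A2 gives 2 transactions, not 1
D: A1 gives 2 transactions, not 1
E: A2 gives 2 transactions, not 1
B: all counts match (1,1,2)

Answer: B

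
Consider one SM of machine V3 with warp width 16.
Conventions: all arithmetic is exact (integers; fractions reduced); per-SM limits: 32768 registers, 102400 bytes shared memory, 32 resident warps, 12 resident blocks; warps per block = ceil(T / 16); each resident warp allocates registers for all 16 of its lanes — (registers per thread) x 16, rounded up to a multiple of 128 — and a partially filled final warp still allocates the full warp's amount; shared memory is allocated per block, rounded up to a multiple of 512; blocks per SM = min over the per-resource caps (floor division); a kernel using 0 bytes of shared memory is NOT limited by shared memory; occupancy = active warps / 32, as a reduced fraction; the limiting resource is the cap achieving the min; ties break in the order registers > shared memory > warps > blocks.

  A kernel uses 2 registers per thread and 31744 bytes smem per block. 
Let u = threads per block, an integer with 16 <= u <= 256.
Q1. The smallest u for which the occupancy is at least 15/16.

Answer: u = 145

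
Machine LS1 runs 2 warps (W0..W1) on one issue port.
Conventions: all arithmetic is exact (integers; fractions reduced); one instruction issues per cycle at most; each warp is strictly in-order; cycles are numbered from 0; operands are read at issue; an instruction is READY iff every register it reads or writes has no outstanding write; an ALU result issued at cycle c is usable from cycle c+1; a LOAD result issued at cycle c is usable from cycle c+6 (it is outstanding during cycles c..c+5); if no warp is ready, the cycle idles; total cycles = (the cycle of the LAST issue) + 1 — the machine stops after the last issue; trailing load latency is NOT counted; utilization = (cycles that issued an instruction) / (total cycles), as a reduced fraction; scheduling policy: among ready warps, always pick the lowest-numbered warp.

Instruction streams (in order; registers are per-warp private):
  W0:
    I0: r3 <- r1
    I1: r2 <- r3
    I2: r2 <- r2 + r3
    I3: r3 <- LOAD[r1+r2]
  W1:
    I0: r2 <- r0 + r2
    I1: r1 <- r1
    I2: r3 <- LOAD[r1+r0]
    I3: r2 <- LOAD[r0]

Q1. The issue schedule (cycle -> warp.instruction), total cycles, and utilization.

cycle 0: W0.I0
cycle 1: W0.I1
cycle 2: W0.I2
cycle 3: W0.I3
cycle 4: W1.I0
cycle 5: W1.I1
cycle 6: W1.I2
cycle 7: W1.I3

Answer: 8 cycles, utilization 1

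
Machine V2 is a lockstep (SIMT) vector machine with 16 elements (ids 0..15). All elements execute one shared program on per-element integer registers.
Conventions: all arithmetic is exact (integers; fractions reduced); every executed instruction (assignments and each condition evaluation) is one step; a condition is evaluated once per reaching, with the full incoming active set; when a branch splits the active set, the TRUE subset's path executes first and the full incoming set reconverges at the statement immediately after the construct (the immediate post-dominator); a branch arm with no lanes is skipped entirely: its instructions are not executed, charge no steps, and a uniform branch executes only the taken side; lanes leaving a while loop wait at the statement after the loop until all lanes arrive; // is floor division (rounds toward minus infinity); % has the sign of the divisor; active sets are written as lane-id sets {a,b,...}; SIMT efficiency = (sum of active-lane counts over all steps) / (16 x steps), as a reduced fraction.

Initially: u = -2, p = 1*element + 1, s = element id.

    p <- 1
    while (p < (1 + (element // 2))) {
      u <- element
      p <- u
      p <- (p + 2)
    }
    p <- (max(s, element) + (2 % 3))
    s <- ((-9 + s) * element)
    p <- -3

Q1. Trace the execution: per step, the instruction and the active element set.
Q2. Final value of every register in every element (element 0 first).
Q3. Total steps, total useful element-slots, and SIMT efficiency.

step 0: p <- 1                       {0,1,2,3,4,5,6,7,8,9,10,11,12,13,14,15}
step 1: eval (p < (1 + (element // 2))) {0,1,2,3,4,5,6,7,8,9,10,11,12,13,14,15}
step 2: u <- element                 {2,3,4,5,6,7,8,9,10,11,12,13,14,15}
step 3: p <- u                       {2,3,4,5,6,7,8,9,10,11,12,13,14,15}
step 4: p <- (p + 2)                 {2,3,4,5,6,7,8,9,10,11,12,13,14,15}
step 5: eval (p < (1 + (element // 2))) {2,3,4,5,6,7,8,9,10,11,12,13,14,15}
step 6: p <- (max(s, element) + (2 % 3)) {0,1,2,3,4,5,6,7,8,9,10,11,12,13,14,15}
step 7: s <- ((-9 + s) * element)    {0,1,2,3,4,5,6,7,8,9,10,11,12,13,14,15}
step 8: p <- -3                      {0,1,2,3,4,5,6,7,8,9,10,11,12,13,14,15}

Answer: 9 steps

u: -2,-2,2,3,4,5,6,7,8,9,10,11,12,13,14,15
p: -3,-3,-3,-3,-3,-3,-3,-3,-3,-3,-3,-3,-3,-3,-3,-3
s: 0,-8,-14,-18,-20,-20,-18,-14,-8,0,10,22,36,52,70,90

steps = 9; useful = 136; efficiency = 136/144 = 17/18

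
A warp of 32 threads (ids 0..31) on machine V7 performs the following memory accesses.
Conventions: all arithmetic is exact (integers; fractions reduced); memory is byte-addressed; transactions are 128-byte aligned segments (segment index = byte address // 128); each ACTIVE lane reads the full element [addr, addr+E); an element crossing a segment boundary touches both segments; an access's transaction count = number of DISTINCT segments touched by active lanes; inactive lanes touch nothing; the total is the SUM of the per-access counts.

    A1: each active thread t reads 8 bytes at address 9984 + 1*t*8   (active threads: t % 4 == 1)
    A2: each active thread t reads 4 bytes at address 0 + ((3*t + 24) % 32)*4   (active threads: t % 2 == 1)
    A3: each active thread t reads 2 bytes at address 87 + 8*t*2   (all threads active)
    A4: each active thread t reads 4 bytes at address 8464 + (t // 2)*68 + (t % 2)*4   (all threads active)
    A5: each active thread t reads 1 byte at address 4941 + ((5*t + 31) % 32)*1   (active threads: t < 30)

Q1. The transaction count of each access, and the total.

A1: 2 transactions
A2: 1 transaction
A3: 5 transactions
A4: 9 transactions
A5: 1 transaction

Answer: 2,1,5,9,1; total 18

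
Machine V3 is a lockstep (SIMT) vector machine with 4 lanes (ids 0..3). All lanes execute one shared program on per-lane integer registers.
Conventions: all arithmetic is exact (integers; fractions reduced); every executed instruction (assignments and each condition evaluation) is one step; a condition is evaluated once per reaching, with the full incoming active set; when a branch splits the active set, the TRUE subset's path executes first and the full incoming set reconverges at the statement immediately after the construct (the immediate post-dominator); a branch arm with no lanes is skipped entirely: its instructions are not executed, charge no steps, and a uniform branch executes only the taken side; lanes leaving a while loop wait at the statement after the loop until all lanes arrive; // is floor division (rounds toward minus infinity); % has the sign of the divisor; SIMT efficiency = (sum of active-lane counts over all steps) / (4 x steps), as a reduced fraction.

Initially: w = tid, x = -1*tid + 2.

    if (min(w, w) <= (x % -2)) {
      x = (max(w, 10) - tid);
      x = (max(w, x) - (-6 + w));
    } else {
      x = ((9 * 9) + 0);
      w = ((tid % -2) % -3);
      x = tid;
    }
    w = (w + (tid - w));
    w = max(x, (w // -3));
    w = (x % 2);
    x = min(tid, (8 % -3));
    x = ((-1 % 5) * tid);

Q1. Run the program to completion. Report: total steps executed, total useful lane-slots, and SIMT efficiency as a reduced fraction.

Answer: 11 steps, 35 useful, 35/44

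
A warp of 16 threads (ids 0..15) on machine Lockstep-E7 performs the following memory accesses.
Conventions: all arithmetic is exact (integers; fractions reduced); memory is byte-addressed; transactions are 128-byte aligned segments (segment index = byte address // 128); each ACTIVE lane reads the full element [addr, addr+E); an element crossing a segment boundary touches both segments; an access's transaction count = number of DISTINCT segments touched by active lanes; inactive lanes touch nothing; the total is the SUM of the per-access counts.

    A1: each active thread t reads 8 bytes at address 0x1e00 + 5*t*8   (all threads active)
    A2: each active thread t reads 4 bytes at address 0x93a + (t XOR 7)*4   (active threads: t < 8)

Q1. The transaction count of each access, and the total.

A1: 5 transactions
A2: 1 transaction

Answer: 5,1; total 6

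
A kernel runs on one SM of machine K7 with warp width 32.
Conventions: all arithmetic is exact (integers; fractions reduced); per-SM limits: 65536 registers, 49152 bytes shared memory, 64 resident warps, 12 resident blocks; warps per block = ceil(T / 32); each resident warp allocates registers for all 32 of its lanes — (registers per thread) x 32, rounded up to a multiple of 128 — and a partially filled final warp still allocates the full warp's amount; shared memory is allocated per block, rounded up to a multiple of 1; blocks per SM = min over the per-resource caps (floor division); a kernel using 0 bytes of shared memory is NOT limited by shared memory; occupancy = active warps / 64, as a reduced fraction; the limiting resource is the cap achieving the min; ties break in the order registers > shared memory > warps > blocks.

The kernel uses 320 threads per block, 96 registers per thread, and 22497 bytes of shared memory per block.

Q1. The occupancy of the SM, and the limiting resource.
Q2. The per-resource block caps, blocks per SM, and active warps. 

Answer: occupancy 5/16, limited by registers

registers: 2 blocks
shared memory: 2 blocks
warps: 6 blocks
blocks: 12 blocks

Answer: 2 blocks, 20 active warps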